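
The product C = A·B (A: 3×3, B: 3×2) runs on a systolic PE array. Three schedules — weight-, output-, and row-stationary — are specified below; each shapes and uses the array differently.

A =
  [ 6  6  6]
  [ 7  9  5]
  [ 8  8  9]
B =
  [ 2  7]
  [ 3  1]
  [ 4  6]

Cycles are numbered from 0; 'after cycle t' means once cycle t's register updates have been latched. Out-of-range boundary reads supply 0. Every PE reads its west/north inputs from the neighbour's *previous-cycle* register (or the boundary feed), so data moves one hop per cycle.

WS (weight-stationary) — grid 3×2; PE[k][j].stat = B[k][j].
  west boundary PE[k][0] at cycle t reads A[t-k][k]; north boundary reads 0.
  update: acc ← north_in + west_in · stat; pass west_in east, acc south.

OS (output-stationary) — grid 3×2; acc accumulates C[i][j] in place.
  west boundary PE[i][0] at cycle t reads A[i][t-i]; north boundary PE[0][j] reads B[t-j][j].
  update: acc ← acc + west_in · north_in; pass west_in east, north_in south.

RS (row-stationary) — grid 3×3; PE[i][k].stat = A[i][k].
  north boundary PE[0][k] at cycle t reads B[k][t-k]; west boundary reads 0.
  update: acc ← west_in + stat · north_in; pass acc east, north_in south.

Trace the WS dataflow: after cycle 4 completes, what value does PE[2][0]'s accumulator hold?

PE[2][0].acc = 76

WS 3×2: PE[2][0] cycle-by-cycle (with neighbour feeds):
  after 0 — PE[1][0] acc=0, pass-E 0, pass-S 0
  after 0 — PE[2][0] acc=0, pass-E 0, pass-S 0
  after 1 — PE[1][0] acc=30, pass-E 6, pass-S 30
  after 1 — PE[2][0] acc=0, pass-E 0, pass-S 0
  after 2 — PE[1][0] acc=41, pass-E 9, pass-S 41
  after 2 — PE[2][0] acc=54, pass-E 6, pass-S 54
  after 3 — PE[1][0] acc=40, pass-E 8, pass-S 40
  after 3 — PE[2][0] acc=61, pass-E 5, pass-S 61
  after 4 — PE[1][0] acc=0, pass-E 0, pass-S 0
  after 4 — PE[2][0] acc=76, pass-E 9, pass-S 76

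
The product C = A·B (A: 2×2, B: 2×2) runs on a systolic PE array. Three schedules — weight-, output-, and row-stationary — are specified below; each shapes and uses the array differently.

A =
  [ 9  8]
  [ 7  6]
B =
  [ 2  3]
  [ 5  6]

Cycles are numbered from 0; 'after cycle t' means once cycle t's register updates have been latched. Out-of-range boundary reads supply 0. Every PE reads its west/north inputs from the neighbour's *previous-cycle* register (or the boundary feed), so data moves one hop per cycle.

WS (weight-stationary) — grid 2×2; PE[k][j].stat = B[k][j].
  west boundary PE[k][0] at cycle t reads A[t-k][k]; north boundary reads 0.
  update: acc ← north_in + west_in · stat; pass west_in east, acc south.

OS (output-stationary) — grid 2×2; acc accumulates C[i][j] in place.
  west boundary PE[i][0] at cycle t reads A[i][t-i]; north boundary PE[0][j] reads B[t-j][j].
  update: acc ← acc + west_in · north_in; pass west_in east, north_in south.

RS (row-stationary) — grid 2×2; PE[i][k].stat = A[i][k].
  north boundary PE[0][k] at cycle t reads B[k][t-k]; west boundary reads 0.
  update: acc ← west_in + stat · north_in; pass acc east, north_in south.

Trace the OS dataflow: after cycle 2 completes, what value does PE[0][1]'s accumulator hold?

OS 2×2: PE[0][1] cycle-by-cycle (with neighbour feeds):
  after 0 — PE[0][0] acc=18, pass-E 9, pass-S 2
  after 0 — PE[0][1] acc=0, pass-E 0, pass-S 0
  after 1 — PE[0][0] acc=58, pass-E 8, pass-S 5
  after 1 — PE[0][1] acc=27, pass-E 9, pass-S 3
  after 2 — PE[0][0] acc=58, pass-E 0, pass-S 0
  after 2 — PE[0][1] acc=75, pass-E 8, pass-S 6

PE[0][1].acc = 75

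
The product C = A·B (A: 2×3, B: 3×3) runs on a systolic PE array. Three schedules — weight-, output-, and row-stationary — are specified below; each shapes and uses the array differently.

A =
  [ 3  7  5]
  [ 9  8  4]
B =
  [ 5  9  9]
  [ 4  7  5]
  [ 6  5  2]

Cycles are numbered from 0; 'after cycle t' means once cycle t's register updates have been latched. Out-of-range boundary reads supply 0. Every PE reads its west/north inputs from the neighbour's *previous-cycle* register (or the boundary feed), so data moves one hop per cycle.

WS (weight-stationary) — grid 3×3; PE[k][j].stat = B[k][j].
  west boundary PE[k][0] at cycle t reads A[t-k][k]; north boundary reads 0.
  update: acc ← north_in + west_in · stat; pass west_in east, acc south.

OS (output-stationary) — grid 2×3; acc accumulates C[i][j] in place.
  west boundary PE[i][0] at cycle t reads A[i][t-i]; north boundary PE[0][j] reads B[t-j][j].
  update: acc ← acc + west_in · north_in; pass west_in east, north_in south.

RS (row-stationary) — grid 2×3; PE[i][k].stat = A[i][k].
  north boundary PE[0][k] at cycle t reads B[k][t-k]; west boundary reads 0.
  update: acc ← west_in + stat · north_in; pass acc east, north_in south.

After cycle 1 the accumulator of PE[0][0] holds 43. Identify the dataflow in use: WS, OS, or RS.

dataflow = OS

Under WS (3×3), PE[0][0]:
  t=0 PE[0][0]: acc=15 h=3 v=15
  t=1 PE[0][0]: acc=45 h=9 v=45
Under OS (2×3), PE[0][0]:
  t=0 PE[0][0]: acc=15 h=3 v=5
  t=1 PE[0][0]: acc=43 h=7 v=4
Under RS (2×3), PE[0][0]:
  t=0 PE[0][0]: acc=15 h=15 v=5
  t=1 PE[0][0]: acc=27 h=27 v=9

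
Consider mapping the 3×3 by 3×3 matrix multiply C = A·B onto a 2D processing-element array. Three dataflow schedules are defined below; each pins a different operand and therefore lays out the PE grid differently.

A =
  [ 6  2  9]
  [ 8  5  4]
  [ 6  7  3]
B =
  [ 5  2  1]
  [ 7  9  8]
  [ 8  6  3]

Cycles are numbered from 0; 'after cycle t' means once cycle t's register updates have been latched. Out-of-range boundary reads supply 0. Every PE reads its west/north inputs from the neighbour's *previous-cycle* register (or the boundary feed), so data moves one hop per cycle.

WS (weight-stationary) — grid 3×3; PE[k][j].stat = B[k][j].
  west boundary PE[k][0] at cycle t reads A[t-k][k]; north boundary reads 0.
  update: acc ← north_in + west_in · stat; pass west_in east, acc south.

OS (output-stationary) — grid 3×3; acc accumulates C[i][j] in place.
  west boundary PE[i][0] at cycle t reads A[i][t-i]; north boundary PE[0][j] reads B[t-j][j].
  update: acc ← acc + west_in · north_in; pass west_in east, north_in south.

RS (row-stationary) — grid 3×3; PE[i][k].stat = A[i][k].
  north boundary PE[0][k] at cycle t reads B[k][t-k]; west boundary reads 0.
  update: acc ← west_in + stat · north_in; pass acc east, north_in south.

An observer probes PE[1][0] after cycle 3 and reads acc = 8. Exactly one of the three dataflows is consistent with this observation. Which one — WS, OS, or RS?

Under WS (3×3), PE[1][0]:
  0: (1,0).acc=0  regs=<0,0>
  1: (1,0).acc=44  regs=<2,44>
  2: (1,0).acc=75  regs=<5,75>
  3: (1,0).acc=79  regs=<7,79>
Under OS (3×3), PE[1][0]:
  0: (1,0).acc=0  regs=<0,0>
  1: (1,0).acc=40  regs=<8,5>
  2: (1,0).acc=75  regs=<5,7>
  3: (1,0).acc=107  regs=<4,8>
Under RS (3×3), PE[1][0]:
  0: (1,0).acc=0  regs=<0,0>
  1: (1,0).acc=40  regs=<40,5>
  2: (1,0).acc=16  regs=<16,2>
  3: (1,0).acc=8  regs=<8,1>

dataflow = RS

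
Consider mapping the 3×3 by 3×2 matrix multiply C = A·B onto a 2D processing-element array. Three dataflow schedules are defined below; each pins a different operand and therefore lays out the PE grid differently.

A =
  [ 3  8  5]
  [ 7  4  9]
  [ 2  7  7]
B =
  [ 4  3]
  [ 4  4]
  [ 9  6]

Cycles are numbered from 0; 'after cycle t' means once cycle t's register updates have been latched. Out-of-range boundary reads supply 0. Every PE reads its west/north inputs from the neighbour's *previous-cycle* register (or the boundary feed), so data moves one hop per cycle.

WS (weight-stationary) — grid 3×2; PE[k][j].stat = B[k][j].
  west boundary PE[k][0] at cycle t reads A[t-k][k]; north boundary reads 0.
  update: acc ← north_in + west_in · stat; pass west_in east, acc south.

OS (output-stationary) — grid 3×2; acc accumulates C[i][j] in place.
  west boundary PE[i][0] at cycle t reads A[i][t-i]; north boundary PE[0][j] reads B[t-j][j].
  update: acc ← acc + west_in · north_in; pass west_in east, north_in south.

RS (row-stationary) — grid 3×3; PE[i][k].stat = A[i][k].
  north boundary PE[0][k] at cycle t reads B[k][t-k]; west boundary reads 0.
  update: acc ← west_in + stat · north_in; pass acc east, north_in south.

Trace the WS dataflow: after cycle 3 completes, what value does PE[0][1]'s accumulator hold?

PE[0][1].acc = 6

Tracing WS — 3×2 array, target PE[0][1]:
  step 0 · PE0,0: acc=12; fwd→3 fwd↓12
  step 0 · PE0,1: acc=0; fwd→0 fwd↓0
  step 1 · PE0,0: acc=28; fwd→7 fwd↓28
  step 1 · PE0,1: acc=9; fwd→3 fwd↓9
  step 2 · PE0,0: acc=8; fwd→2 fwd↓8
  step 2 · PE0,1: acc=21; fwd→7 fwd↓21
  step 3 · PE0,0: acc=0; fwd→0 fwd↓0
  step 3 · PE0,1: acc=6; fwd→2 fwd↓6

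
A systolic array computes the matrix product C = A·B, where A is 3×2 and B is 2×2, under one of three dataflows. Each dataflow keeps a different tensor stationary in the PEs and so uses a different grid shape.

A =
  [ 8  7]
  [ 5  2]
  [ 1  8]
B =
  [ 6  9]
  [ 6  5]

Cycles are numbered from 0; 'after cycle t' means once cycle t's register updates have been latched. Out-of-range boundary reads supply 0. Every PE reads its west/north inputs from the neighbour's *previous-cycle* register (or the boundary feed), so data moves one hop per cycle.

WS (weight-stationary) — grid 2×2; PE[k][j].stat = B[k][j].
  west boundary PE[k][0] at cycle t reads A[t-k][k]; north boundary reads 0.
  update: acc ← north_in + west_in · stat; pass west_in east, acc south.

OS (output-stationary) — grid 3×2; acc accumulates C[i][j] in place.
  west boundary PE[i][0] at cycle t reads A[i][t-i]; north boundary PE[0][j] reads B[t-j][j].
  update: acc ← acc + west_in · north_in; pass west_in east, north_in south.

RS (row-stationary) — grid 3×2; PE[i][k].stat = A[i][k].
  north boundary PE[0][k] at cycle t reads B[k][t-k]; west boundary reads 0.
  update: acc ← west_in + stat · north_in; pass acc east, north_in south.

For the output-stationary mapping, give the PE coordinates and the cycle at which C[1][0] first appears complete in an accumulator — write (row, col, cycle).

(row, col, cycle) = (1, 0, 2)

OS: C[1][0] accumulates in PE[1][0]:
  after 0 — PE[1][0] acc=0, pass-E 0, pass-S 0
  after 1 — PE[1][0] acc=30, pass-E 5, pass-S 6
  after 2 — PE[1][0] acc=42, pass-E 2, pass-S 6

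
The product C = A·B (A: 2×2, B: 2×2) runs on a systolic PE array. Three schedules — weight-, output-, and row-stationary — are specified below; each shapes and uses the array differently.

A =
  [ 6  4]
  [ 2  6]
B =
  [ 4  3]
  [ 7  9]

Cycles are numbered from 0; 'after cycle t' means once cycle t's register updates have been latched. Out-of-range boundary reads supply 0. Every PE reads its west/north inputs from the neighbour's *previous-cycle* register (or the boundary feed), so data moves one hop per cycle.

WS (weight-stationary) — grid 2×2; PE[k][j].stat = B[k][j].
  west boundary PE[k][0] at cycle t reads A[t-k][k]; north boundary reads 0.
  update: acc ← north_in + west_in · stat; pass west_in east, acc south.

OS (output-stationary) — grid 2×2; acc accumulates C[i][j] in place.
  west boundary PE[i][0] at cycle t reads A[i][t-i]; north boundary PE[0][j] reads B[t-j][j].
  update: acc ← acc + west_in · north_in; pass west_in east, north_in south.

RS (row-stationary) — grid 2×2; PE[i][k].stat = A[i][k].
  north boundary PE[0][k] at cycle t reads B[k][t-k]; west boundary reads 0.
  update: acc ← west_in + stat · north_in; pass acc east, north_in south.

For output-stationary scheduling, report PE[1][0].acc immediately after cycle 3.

OS 2×2: PE[1][0] cycle-by-cycle (with neighbour feeds):
  c0 r0c0: 24 / 6 / 4
  c0 r1c0: 0 / 0 / 0
  c1 r0c0: 52 / 4 / 7
  c1 r1c0: 8 / 2 / 4
  c2 r0c0: 52 / 0 / 0
  c2 r1c0: 50 / 6 / 7
  c3 r0c0: 52 / 0 / 0
  c3 r1c0: 50 / 0 / 0

PE[1][0].acc = 50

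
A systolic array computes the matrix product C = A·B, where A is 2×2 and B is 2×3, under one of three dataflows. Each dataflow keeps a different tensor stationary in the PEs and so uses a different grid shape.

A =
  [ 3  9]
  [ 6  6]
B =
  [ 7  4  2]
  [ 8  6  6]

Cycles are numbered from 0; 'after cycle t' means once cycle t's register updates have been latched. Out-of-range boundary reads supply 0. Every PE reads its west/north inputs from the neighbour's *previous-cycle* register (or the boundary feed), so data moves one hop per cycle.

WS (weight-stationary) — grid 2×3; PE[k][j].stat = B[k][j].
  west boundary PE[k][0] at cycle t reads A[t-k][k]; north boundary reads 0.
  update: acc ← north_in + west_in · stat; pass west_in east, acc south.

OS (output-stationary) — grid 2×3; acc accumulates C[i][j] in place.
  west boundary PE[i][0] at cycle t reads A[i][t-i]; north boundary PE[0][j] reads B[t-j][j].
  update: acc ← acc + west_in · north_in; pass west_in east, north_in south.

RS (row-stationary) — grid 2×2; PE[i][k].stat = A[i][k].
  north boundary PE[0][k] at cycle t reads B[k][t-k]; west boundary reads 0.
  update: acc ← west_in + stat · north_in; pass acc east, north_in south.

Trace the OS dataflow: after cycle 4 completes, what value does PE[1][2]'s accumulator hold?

PE[1][2].acc = 48

OS (2×3). Following PE[1][2] plus its west/north inputs:
  @0  [0,2]  acc 0  |  →0  ↓0
  @0  [1,1]  acc 0  |  →0  ↓0
  @0  [1,2]  acc 0  |  →0  ↓0
  @1  [0,2]  acc 0  |  →0  ↓0
  @1  [1,1]  acc 0  |  →0  ↓0
  @1  [1,2]  acc 0  |  →0  ↓0
  @2  [0,2]  acc 6  |  →3  ↓2
  @2  [1,1]  acc 24  |  →6  ↓4
  @2  [1,2]  acc 0  |  →0  ↓0
  @3  [0,2]  acc 60  |  →9  ↓6
  @3  [1,1]  acc 60  |  →6  ↓6
  @3  [1,2]  acc 12  |  →6  ↓2
  @4  [0,2]  acc 60  |  →0  ↓0
  @4  [1,1]  acc 60  |  →0  ↓0
  @4  [1,2]  acc 48  |  →6  ↓6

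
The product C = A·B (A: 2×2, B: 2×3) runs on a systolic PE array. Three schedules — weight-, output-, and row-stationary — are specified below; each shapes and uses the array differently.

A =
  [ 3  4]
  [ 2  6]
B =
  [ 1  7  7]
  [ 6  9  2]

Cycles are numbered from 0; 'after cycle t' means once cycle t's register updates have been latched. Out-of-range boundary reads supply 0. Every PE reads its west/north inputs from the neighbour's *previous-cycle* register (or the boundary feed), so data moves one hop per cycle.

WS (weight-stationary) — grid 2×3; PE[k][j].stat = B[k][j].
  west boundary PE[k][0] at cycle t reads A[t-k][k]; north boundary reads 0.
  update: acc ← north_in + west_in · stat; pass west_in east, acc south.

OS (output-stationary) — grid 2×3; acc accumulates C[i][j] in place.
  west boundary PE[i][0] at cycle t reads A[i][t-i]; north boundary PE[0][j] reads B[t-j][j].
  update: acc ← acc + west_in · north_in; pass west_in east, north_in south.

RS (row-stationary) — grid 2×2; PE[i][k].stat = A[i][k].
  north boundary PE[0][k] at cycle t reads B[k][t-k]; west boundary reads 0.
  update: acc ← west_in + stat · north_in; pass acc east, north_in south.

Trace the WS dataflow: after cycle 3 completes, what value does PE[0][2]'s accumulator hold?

WS (2×3). Following PE[0][2] plus its west/north inputs:
  [0] (0,1) acc=0 (h:0 v:0)
  [0] (0,2) acc=0 (h:0 v:0)
  [1] (0,1) acc=21 (h:3 v:21)
  [1] (0,2) acc=0 (h:0 v:0)
  [2] (0,1) acc=14 (h:2 v:14)
  [2] (0,2) acc=21 (h:3 v:21)
  [3] (0,1) acc=0 (h:0 v:0)
  [3] (0,2) acc=14 (h:2 v:14)

PE[0][2].acc = 14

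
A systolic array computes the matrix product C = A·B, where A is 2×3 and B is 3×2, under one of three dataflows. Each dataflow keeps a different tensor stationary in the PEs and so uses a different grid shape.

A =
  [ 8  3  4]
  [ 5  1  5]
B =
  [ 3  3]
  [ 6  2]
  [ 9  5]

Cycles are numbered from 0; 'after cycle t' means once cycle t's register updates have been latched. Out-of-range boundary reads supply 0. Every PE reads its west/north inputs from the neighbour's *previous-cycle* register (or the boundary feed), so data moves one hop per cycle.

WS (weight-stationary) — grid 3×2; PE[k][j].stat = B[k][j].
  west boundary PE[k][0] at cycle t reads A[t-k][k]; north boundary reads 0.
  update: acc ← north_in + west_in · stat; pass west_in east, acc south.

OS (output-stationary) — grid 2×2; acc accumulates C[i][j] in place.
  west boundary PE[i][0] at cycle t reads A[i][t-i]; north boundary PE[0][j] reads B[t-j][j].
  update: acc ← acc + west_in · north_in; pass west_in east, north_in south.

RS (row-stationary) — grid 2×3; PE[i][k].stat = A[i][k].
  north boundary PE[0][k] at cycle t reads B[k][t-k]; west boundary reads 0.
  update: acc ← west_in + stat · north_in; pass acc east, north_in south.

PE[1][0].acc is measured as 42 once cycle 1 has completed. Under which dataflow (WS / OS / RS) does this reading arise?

— WS: 3×2; PE[1][0] trace:
  cycle 0: PE[1][0] → acc 0, east 0, south 0
  cycle 1: PE[1][0] → acc 42, east 3, south 42
— OS: 2×2; PE[1][0] trace:
  cycle 0: PE[1][0] → acc 0, east 0, south 0
  cycle 1: PE[1][0] → acc 15, east 5, south 3
— RS: 2×3; PE[1][0] trace:
  cycle 0: PE[1][0] → acc 0, east 0, south 0
  cycle 1: PE[1][0] → acc 15, east 15, south 3

dataflow = WS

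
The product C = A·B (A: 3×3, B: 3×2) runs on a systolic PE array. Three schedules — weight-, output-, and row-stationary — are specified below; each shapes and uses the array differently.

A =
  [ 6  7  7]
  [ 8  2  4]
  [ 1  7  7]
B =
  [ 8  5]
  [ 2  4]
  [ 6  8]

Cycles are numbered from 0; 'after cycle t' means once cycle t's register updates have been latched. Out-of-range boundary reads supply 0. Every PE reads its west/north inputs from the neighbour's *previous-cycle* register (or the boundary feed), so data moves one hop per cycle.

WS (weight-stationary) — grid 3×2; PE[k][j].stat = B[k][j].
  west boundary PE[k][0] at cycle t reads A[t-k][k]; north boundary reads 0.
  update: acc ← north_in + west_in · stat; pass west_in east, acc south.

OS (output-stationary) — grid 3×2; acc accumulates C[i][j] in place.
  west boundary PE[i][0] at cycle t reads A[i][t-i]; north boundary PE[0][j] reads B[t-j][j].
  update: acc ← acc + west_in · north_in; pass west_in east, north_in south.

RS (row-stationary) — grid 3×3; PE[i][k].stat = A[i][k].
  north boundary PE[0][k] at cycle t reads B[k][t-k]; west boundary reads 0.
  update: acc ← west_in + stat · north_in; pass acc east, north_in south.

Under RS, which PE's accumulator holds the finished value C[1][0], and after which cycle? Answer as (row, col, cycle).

(row, col, cycle) = (1, 2, 3)

RS — PE[1][2] is where C[1][0] collects:
  c0 r1c2: 0 / 0 / 0
  c1 r1c2: 0 / 0 / 0
  c2 r1c2: 0 / 0 / 0
  c3 r1c2: 92 / 92 / 6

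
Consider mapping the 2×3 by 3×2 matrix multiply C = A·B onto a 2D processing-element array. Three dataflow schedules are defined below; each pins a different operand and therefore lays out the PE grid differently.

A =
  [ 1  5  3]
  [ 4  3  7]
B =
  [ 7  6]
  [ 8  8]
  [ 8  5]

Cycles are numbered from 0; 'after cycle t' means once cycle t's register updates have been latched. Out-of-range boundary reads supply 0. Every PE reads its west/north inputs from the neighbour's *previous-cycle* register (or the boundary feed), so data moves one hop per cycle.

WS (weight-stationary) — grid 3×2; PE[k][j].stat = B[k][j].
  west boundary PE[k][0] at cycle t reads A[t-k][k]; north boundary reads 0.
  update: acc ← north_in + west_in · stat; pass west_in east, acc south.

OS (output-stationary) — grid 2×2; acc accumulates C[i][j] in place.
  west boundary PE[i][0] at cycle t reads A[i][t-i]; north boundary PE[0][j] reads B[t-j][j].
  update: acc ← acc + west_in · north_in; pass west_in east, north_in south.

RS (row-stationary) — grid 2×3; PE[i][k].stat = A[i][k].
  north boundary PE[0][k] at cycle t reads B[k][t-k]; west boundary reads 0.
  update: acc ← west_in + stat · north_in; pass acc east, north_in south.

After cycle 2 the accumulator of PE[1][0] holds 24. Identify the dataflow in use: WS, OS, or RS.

dataflow = RS

WS (3×2 grid), PE[1][0]:
  @0  [1,0]  acc 0  |  →0  ↓0
  @1  [1,0]  acc 47  |  →5  ↓47
  @2  [1,0]  acc 52  |  →3  ↓52
OS (2×2 grid), PE[1][0]:
  @0  [1,0]  acc 0  |  →0  ↓0
  @1  [1,0]  acc 28  |  →4  ↓7
  @2  [1,0]  acc 52  |  →3  ↓8
RS (2×3 grid), PE[1][0]:
  @0  [1,0]  acc 0  |  →0  ↓0
  @1  [1,0]  acc 28  |  →28  ↓7
  @2  [1,0]  acc 24  |  →24  ↓6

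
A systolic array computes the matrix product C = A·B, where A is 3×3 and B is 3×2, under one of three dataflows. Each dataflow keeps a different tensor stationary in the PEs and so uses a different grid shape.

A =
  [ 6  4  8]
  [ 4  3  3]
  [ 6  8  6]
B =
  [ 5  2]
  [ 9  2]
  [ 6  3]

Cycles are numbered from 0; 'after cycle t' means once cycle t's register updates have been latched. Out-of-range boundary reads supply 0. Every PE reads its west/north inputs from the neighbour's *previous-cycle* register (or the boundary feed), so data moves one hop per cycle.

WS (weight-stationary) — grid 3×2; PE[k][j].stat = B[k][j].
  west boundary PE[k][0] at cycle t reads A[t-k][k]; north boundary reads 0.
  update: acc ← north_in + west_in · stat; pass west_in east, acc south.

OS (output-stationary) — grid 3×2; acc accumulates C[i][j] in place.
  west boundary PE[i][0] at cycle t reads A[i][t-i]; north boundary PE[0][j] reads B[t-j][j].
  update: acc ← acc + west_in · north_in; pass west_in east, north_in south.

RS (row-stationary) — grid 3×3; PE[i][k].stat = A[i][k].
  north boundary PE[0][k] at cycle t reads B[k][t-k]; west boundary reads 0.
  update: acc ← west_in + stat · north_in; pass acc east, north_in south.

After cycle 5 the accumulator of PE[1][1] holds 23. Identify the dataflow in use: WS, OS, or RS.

dataflow = OS

WS (3×2 grid), PE[1][1]:
  @0  [1,1]  acc 0  |  →0  ↓0
  @1  [1,1]  acc 0  |  →0  ↓0
  @2  [1,1]  acc 20  |  →4  ↓20
  @3  [1,1]  acc 14  |  →3  ↓14
  @4  [1,1]  acc 28  |  →8  ↓28
  @5  [1,1]  acc 0  |  →0  ↓0
OS (3×2 grid), PE[1][1]:
  @0  [1,1]  acc 0  |  →0  ↓0
  @1  [1,1]  acc 0  |  →0  ↓0
  @2  [1,1]  acc 8  |  →4  ↓2
  @3  [1,1]  acc 14  |  →3  ↓2
  @4  [1,1]  acc 23  |  →3  ↓3
  @5  [1,1]  acc 23  |  →0  ↓0
RS (3×3 grid), PE[1][1]:
  @0  [1,1]  acc 0  |  →0  ↓0
  @1  [1,1]  acc 0  |  →0  ↓0
  @2  [1,1]  acc 47  |  →47  ↓9
  @3  [1,1]  acc 14  |  →14  ↓2
  @4  [1,1]  acc 0  |  →0  ↓0
  @5  [1,1]  acc 0  |  →0  ↓0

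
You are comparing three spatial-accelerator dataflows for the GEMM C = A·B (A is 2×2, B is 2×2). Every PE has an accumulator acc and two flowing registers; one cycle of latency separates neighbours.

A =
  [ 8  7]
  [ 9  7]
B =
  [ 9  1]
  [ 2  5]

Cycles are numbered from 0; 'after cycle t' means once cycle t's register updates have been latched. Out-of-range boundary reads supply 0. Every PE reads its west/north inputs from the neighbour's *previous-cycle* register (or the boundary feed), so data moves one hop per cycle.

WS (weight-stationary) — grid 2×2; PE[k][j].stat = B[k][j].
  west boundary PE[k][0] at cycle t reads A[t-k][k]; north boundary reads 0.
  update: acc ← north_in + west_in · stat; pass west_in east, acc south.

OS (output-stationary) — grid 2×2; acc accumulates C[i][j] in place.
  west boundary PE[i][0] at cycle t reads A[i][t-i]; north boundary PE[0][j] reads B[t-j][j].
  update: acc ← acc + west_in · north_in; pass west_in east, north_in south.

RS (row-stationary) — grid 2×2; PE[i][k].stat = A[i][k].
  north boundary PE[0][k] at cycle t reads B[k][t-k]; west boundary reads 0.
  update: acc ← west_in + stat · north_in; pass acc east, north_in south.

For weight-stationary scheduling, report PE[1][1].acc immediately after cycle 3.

WS 2×2: PE[1][1] cycle-by-cycle (with neighbour feeds):
  c0 r0c1: 0 / 0 / 0
  c0 r1c0: 0 / 0 / 0
  c0 r1c1: 0 / 0 / 0
  c1 r0c1: 8 / 8 / 8
  c1 r1c0: 86 / 7 / 86
  c1 r1c1: 0 / 0 / 0
  c2 r0c1: 9 / 9 / 9
  c2 r1c0: 95 / 7 / 95
  c2 r1c1: 43 / 7 / 43
  c3 r0c1: 0 / 0 / 0
  c3 r1c0: 0 / 0 / 0
  c3 r1c1: 44 / 7 / 44

PE[1][1].acc = 44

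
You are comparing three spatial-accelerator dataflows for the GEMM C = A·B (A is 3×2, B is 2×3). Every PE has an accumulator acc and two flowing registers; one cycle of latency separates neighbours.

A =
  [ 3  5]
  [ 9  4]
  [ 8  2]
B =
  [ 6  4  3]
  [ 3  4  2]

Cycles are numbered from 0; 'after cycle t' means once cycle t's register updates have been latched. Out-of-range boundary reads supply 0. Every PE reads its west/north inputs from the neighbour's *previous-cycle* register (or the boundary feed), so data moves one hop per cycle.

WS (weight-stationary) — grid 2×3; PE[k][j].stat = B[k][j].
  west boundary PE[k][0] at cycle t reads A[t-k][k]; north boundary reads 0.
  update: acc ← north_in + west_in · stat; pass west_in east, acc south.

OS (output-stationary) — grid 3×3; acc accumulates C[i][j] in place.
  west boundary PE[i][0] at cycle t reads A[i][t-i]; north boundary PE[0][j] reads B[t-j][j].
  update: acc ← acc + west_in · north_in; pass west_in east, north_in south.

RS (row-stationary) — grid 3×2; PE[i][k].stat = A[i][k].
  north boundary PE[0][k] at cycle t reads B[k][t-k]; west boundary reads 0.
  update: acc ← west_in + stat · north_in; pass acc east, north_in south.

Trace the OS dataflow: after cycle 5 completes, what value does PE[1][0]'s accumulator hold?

Tracing OS — 3×3 array, target PE[1][0]:
  after 0 — PE[0][0] acc=18, pass-E 3, pass-S 6
  after 0 — PE[1][0] acc=0, pass-E 0, pass-S 0
  after 1 — PE[0][0] acc=33, pass-E 5, pass-S 3
  after 1 — PE[1][0] acc=54, pass-E 9, pass-S 6
  after 2 — PE[0][0] acc=33, pass-E 0, pass-S 0
  after 2 — PE[1][0] acc=66, pass-E 4, pass-S 3
  after 3 — PE[0][0] acc=33, pass-E 0, pass-S 0
  after 3 — PE[1][0] acc=66, pass-E 0, pass-S 0
  after 4 — PE[0][0] acc=33, pass-E 0, pass-S 0
  after 4 — PE[1][0] acc=66, pass-E 0, pass-S 0
  after 5 — PE[0][0] acc=33, pass-E 0, pass-S 0
  after 5 — PE[1][0] acc=66, pass-E 0, pass-S 0

PE[1][0].acc = 66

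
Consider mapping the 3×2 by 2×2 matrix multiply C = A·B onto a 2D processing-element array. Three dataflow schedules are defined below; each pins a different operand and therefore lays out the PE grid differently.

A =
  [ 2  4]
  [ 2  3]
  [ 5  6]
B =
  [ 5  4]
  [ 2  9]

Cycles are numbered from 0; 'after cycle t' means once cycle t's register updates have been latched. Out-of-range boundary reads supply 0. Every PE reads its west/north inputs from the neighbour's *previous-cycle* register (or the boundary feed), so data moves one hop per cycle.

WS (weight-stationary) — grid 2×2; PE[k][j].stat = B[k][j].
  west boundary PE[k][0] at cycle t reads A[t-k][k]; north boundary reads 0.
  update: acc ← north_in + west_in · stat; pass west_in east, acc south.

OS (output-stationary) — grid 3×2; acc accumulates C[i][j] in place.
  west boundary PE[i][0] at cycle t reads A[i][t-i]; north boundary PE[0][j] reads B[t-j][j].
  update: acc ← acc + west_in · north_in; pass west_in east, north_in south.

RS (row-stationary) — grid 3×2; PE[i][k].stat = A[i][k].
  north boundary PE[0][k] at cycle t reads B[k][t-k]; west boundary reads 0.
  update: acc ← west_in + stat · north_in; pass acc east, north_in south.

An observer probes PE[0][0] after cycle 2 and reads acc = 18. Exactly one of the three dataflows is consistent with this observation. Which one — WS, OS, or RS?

dataflow = OS

WS (2×2 grid), PE[0][0]:
  c0 r0c0: 10 / 2 / 10
  c1 r0c0: 10 / 2 / 10
  c2 r0c0: 25 / 5 / 25
OS (3×2 grid), PE[0][0]:
  c0 r0c0: 10 / 2 / 5
  c1 r0c0: 18 / 4 / 2
  c2 r0c0: 18 / 0 / 0
RS (3×2 grid), PE[0][0]:
  c0 r0c0: 10 / 10 / 5
  c1 r0c0: 8 / 8 / 4
  c2 r0c0: 0 / 0 / 0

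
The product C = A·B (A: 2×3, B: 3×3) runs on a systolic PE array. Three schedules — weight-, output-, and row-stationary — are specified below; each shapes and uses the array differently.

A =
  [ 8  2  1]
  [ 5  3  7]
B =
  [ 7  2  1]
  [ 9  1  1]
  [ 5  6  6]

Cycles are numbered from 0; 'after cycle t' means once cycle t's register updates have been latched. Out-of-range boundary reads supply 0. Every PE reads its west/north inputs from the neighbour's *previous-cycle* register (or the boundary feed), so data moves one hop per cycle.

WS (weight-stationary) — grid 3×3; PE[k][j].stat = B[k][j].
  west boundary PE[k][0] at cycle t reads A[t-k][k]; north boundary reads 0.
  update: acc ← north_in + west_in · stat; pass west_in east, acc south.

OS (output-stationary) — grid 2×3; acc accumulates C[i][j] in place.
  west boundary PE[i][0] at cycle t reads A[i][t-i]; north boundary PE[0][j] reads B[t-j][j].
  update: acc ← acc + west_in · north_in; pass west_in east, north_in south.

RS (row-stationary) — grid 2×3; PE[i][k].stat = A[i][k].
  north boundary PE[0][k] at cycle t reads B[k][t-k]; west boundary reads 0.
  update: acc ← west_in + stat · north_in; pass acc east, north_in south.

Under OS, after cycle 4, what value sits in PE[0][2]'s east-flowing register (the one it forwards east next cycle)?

OS 2×3: PE[0][2] cycle-by-cycle (with neighbour feeds):
  step 0 · PE0,1: acc=0; fwd→0 fwd↓0
  step 0 · PE0,2: acc=0; fwd→0 fwd↓0
  step 1 · PE0,1: acc=16; fwd→8 fwd↓2
  step 1 · PE0,2: acc=0; fwd→0 fwd↓0
  step 2 · PE0,1: acc=18; fwd→2 fwd↓1
  step 2 · PE0,2: acc=8; fwd→8 fwd↓1
  step 3 · PE0,1: acc=24; fwd→1 fwd↓6
  step 3 · PE0,2: acc=10; fwd→2 fwd↓1
  step 4 · PE0,1: acc=24; fwd→0 fwd↓0
  step 4 · PE0,2: acc=16; fwd→1 fwd↓6

register = 1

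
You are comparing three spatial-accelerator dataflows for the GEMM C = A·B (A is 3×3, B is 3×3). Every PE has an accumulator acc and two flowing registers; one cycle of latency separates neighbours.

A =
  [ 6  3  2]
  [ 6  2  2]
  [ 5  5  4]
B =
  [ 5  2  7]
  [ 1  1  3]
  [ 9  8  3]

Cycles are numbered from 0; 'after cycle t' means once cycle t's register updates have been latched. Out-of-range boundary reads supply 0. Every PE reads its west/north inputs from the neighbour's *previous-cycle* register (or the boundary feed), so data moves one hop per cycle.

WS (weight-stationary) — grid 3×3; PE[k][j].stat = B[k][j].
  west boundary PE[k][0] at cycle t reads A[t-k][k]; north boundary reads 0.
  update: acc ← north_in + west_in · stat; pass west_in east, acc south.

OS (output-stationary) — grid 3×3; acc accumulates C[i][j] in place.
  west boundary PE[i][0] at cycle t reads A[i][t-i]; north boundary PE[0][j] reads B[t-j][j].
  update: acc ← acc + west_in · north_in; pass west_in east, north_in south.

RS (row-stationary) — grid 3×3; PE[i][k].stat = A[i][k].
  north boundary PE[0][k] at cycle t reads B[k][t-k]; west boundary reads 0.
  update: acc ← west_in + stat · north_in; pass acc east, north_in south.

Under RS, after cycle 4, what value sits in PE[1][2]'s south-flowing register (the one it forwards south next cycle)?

RS (3×3). Following PE[1][2] plus its west/north inputs:
  [0] (0,2) acc=0 (h:0 v:0)
  [0] (1,1) acc=0 (h:0 v:0)
  [0] (1,2) acc=0 (h:0 v:0)
  [1] (0,2) acc=0 (h:0 v:0)
  [1] (1,1) acc=0 (h:0 v:0)
  [1] (1,2) acc=0 (h:0 v:0)
  [2] (0,2) acc=51 (h:51 v:9)
  [2] (1,1) acc=32 (h:32 v:1)
  [2] (1,2) acc=0 (h:0 v:0)
  [3] (0,2) acc=31 (h:31 v:8)
  [3] (1,1) acc=14 (h:14 v:1)
  [3] (1,2) acc=50 (h:50 v:9)
  [4] (0,2) acc=57 (h:57 v:3)
  [4] (1,1) acc=48 (h:48 v:3)
  [4] (1,2) acc=30 (h:30 v:8)

register = 8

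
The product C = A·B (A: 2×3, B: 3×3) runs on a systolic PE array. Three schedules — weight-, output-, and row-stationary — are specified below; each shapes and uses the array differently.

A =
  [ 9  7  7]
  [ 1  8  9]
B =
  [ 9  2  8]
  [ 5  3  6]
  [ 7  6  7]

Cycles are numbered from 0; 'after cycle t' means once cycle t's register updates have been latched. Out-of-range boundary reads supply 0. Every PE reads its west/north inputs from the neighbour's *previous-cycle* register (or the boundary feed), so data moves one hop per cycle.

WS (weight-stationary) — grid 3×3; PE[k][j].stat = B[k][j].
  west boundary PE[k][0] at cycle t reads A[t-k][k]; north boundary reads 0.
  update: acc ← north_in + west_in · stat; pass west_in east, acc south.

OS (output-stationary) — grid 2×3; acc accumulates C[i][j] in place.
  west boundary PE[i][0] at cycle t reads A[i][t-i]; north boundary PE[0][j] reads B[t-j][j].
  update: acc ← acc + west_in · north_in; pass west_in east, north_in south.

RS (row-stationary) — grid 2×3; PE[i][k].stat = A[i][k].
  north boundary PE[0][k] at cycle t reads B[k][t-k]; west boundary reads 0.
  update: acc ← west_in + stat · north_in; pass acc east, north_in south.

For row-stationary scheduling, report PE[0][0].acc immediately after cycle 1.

Tracing RS — 2×3 array, target PE[0][0]:
  cycle 0: PE[0][0] → acc 81, east 81, south 9
  cycle 1: PE[0][0] → acc 18, east 18, south 2

PE[0][0].acc = 18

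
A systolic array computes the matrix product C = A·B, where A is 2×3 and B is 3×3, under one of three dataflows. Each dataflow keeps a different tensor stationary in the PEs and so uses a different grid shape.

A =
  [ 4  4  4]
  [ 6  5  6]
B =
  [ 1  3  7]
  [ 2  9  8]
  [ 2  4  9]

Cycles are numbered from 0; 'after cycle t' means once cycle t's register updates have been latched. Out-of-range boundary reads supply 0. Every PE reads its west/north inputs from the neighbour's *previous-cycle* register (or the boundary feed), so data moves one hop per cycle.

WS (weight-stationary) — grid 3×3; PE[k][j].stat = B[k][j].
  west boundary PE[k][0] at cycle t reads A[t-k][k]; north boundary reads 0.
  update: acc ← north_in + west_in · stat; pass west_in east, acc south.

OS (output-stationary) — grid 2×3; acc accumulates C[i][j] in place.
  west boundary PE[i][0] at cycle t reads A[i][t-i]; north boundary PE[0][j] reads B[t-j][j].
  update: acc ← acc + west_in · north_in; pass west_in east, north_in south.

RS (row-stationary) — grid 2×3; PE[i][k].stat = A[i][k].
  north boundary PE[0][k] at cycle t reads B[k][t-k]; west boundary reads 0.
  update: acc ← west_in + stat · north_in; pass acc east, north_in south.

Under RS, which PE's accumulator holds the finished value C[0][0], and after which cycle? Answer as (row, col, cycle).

(row, col, cycle) = (0, 2, 2)

Under RS, C[0][0] lands at PE[0][2]:
  @0  [0,2]  acc 0  |  →0  ↓0
  @1  [0,2]  acc 0  |  →0  ↓0
  @2  [0,2]  acc 20  |  →20  ↓2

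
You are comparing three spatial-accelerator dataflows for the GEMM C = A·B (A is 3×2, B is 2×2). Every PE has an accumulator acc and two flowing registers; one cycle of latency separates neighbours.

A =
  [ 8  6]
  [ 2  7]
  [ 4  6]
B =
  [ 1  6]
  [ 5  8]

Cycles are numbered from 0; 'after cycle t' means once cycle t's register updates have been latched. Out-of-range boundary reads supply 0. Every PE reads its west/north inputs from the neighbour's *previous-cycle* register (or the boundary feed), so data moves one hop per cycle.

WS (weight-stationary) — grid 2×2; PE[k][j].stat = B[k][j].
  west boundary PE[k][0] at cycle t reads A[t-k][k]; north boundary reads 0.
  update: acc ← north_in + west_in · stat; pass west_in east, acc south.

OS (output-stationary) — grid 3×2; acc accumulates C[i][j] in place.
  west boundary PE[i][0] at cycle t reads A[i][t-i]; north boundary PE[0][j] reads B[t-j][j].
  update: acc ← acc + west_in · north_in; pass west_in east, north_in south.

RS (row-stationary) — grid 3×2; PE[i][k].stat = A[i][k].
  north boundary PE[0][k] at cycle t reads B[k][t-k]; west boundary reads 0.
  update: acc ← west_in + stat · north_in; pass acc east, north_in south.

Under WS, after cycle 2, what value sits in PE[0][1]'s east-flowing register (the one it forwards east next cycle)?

register = 2

WS 2×2: PE[0][1] cycle-by-cycle (with neighbour feeds):
  0: (0,0).acc=8  regs=<8,8>
  0: (0,1).acc=0  regs=<0,0>
  1: (0,0).acc=2  regs=<2,2>
  1: (0,1).acc=48  regs=<8,48>
  2: (0,0).acc=4  regs=<4,4>
  2: (0,1).acc=12  regs=<2,12>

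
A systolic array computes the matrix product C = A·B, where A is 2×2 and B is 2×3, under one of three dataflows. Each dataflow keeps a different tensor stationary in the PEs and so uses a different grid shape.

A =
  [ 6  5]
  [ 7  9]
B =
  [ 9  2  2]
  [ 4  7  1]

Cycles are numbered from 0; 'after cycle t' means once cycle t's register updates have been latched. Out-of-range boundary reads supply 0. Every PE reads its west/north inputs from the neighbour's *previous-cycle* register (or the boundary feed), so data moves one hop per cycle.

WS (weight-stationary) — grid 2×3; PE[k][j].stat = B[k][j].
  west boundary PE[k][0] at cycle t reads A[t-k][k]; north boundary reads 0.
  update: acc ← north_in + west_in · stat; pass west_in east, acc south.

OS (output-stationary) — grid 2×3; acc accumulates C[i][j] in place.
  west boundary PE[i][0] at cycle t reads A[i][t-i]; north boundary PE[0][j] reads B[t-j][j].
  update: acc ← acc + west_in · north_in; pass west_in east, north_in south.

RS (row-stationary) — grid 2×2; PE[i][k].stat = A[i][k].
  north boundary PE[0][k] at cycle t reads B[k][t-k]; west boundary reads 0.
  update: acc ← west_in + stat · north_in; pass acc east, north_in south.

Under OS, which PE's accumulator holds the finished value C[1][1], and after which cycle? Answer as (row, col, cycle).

OS — PE[1][1] is where C[1][1] collects:
  t=0 PE[1][1]: acc=0 h=0 v=0
  t=1 PE[1][1]: acc=0 h=0 v=0
  t=2 PE[1][1]: acc=14 h=7 v=2
  t=3 PE[1][1]: acc=77 h=9 v=7

(row, col, cycle) = (1, 1, 3)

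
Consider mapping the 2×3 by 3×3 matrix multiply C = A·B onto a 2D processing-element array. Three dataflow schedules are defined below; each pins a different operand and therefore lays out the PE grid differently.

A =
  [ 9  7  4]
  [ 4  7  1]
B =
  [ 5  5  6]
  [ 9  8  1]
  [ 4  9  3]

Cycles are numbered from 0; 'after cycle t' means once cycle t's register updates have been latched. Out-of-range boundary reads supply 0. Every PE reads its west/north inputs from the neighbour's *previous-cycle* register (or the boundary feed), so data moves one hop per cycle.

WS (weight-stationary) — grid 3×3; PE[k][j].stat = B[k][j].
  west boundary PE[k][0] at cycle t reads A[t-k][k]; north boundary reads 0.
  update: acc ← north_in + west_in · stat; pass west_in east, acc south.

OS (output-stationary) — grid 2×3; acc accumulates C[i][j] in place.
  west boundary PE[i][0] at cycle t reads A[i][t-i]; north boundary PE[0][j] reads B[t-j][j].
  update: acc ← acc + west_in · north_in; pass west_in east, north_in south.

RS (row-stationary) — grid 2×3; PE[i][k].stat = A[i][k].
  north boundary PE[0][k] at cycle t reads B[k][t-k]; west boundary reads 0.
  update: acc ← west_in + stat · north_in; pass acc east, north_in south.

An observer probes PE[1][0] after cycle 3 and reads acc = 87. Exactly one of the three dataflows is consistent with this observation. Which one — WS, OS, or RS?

WS [3×3] PE[1][0] across cycles:
  t=0 PE[1][0]: acc=0 h=0 v=0
  t=1 PE[1][0]: acc=108 h=7 v=108
  t=2 PE[1][0]: acc=83 h=7 v=83
  t=3 PE[1][0]: acc=0 h=0 v=0
OS [2×3] PE[1][0] across cycles:
  t=0 PE[1][0]: acc=0 h=0 v=0
  t=1 PE[1][0]: acc=20 h=4 v=5
  t=2 PE[1][0]: acc=83 h=7 v=9
  t=3 PE[1][0]: acc=87 h=1 v=4
RS [2×3] PE[1][0] across cycles:
  t=0 PE[1][0]: acc=0 h=0 v=0
  t=1 PE[1][0]: acc=20 h=20 v=5
  t=2 PE[1][0]: acc=20 h=20 v=5
  t=3 PE[1][0]: acc=24 h=24 v=6

dataflow = OS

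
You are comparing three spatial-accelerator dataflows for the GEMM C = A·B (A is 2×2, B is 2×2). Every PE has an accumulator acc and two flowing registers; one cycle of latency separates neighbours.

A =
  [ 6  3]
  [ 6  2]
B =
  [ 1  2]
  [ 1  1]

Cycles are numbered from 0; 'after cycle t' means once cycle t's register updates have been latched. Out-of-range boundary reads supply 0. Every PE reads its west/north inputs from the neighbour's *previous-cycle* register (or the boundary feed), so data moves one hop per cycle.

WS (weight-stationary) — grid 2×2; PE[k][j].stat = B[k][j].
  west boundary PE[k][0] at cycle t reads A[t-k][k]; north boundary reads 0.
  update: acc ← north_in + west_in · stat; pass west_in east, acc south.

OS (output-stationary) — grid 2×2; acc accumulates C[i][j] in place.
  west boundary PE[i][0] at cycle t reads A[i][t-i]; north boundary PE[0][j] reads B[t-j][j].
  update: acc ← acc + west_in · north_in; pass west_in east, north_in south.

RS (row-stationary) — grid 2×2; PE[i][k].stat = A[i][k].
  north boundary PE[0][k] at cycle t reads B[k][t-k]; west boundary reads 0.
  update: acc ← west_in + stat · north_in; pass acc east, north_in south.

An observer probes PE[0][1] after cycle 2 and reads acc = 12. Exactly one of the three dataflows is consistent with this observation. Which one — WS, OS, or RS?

Under WS (2×2), PE[0][1]:
  @0  [0,1]  acc 0  |  →0  ↓0
  @1  [0,1]  acc 12  |  →6  ↓12
  @2  [0,1]  acc 12  |  →6  ↓12
Under OS (2×2), PE[0][1]:
  @0  [0,1]  acc 0  |  →0  ↓0
  @1  [0,1]  acc 12  |  →6  ↓2
  @2  [0,1]  acc 15  |  →3  ↓1
Under RS (2×2), PE[0][1]:
  @0  [0,1]  acc 0  |  →0  ↓0
  @1  [0,1]  acc 9  |  →9  ↓1
  @2  [0,1]  acc 15  |  →15  ↓1

dataflow = WS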